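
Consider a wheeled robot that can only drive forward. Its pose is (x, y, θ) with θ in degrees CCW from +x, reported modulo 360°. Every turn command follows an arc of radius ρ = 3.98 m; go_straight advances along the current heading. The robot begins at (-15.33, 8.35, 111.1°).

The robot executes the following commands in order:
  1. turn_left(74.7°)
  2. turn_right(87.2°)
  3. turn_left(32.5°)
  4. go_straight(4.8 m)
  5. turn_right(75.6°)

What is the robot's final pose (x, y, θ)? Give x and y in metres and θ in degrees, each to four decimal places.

(-28.1551, 24.7503, 55.5000°)

set_pose: (x, y, θ) = (-15.3300, 8.3500, 111.1000°), ρ = 3.98
turn_left(74.7°): centre at ρ to the left, rotate +74.7° → (-19.4454, 10.8768, 185.8000°)
turn_right(87.2°): centre at ρ to the right, rotate −87.2° → (-23.7828, 14.2413, 98.6000°)
turn_left(32.5°): centre at ρ to the left, rotate +32.5° → (-24.7189, 16.2625, 131.1000°)
go_straight(4.8): x += 4.8·cos θ, y += 4.8·sin θ → (-27.8743, 19.8796, 131.1000°)
turn_right(75.6°): centre at ρ to the right, rotate −75.6° → (-28.1551, 24.7503, 55.5000°)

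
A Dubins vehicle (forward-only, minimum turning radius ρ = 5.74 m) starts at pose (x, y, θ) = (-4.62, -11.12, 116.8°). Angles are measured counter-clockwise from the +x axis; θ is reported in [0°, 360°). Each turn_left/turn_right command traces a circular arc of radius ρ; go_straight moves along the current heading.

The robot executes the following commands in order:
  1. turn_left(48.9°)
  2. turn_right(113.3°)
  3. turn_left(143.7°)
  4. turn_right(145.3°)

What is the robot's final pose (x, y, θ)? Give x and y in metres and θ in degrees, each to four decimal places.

(-23.6351, 19.0783, 50.8000°)

set_pose: (x, y, θ) = (-4.6200, -11.1200, 116.8000°), ρ = 5.74
turn_left(48.9°): centre at ρ to the left, rotate +48.9° → (-8.3257, -8.1459, 165.7000°)
turn_right(113.3°): centre at ρ to the right, rotate −113.3° → (-11.4556, 0.9185, 52.4000°)
turn_left(143.7°): centre at ρ to the left, rotate +143.7° → (-17.5952, 9.9356, 196.1000°)
turn_right(145.3°): centre at ρ to the right, rotate −145.3° → (-23.6351, 19.0783, 50.8000°)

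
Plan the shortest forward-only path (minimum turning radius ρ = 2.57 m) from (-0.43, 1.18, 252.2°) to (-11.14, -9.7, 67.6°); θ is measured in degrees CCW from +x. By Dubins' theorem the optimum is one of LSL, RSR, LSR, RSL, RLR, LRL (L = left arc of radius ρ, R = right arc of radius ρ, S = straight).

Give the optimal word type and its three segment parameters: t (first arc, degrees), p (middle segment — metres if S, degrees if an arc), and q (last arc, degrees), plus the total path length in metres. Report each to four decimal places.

RSR: t = 7.1646°, p = 13.9482 m, q = 177.4354°, L = 22.2284 m

Let ψ = atan2(Δy, Δx) = atan2(-10.88, -10.71) = -134.5489° be the start→goal bearing.
Normalize: d = |goal − start| / ρ = 15.266909/2.57 = 5.940431, α = (θ_start − ψ) mod 360° = 26.7489° = 0.466856 rad, β = (θ_goal − ψ) mod 360° = 202.1489° = 3.528163 rad.
Common terms: sin α = 0.450081, cos α = 0.892988, sin β = -0.377014, cos β = -0.926207, cos(α−β) = -0.996779, d² = 35.288725. Work in radians in the unit-radius frame; every candidate has L = ρ·(t + p + q).
LSL: p² = 2 + d² − 2cos(α−β) + 2d(sin α − sin β) = 49.108885; p = √p² = 7.007773; φ = atan2(cos β − cos α, d + sin α − sin β) = -0.262605 rad; t = (φ − α) mod 2π = 5.553725 rad, q = (β − φ) mod 2π = 3.790768 rad → L = 2.57·(5.553725 + 7.007773 + 3.790768) = 2.57·16.352266 = 42.025324 m
RSR: p² = 2 + d² − 2cos(α−β) + 2d(sin β − sin α) = 29.455681; p = √p² = 5.427309; φ = atan2(cos α − cos β, d − sin α + sin β) = 0.341810 rad; t = (α − φ) mod 2π = 0.125046 rad, q = (φ − β) mod 2π = 3.096832 rad → L = 2.57·(0.125046 + 5.427309 + 3.096832) = 2.57·8.649187 = 22.228410 m
LSR: p² = d² − 2 + 2cos(α−β) + 2d(sin α + sin β) = 32.163260; p = √p² = 5.671266; φ = atan2(−cos α − cos β, d + sin α + sin β) − atan2(−2, p) = 0.344562 rad; t = (φ − α) mod 2π = 6.160892 rad, q = (φ − β) mod 2π = 3.099584 rad → L = 2.57·(6.160892 + 5.671266 + 3.099584) = 2.57·14.931742 = 38.374577 m
RSL: p² = d² − 2 + 2cos(α−β) − 2d(sin α + sin β) = 30.427075; p = √p² = 5.516074; φ = atan2(cos α + cos β, d − sin α − sin β) − atan2(2, p) = -0.353496 rad; t = (α − φ) mod 2π = 0.820352 rad, q = (β − φ) mod 2π = 3.881660 rad → L = 2.57·(0.820352 + 5.516074 + 3.881660) = 2.57·10.218086 = 26.260481 m
RLR: c = (6 − d² + 2cos(α−β) + 2d(sin α − sin β))/8 = -2.681960, |c| > 1 → infeasible
LRL: c = (6 − d² + 2cos(α−β) − 2d(sin α − sin β))/8 = -5.138611, |c| > 1 → infeasible
Shortest: RSR with L = 22.228410 m ≈ 22.2284 m
Convert RSR to answer units (arcs ×180/π): t = 0.125046·180/π = 7.1646°, p = ρ·p = 2.57·5.427309 = 13.9482 m, q = 3.096832·180/π = 177.4354°, L = 22.2284 m.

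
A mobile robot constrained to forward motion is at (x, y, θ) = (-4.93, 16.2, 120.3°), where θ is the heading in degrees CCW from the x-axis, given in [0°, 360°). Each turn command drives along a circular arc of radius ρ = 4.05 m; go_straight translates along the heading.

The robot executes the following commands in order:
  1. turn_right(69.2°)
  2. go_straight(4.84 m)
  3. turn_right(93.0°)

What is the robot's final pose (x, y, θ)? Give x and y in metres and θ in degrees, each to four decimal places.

set_pose: (x, y, θ) = (-4.9300, 16.2000, 120.3000°), ρ = 4.05
turn_right(69.2°): centre at ρ to the right, rotate −69.2° → (-4.5851, 20.7866, 51.1000°)
go_straight(4.84): x += 4.84·cos θ, y += 4.84·sin θ → (-1.5458, 24.5533, 51.1000°)
turn_right(93.0°): centre at ρ to the right, rotate −93.0° → (4.3108, 25.0245, -41.9000° ≡ 318.1000°)

(4.3108, 25.0245, 318.1000°)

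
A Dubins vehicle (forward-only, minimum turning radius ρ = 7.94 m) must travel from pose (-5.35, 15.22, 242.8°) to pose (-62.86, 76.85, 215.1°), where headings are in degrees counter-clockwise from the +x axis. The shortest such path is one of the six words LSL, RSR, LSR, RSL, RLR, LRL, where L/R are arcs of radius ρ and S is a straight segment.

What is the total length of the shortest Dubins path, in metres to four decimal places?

97.7686 m

Let ψ = atan2(Δy, Δx) = atan2(61.63, -57.51) = 133.0194° be the start→goal bearing.
Normalize: d = |goal − start| / ρ = 84.295059/7.94 = 10.616506, α = (θ_start − ψ) mod 360° = 109.7806° = 1.916032 rad, β = (θ_goal − ψ) mod 360° = 82.0806° = 1.432576 rad.
Common terms: sin α = 0.940996, cos α = -0.338419, sin β = 0.990463, cos β = 0.137781, cos(α−β) = 0.885394, d² = 112.710204. Work in radians in the unit-radius frame; every candidate has L = ρ·(t + p + q).
LSL: p² = 2 + d² − 2cos(α−β) + 2d(sin α − sin β) = 111.889079; p = √p² = 10.577763; φ = atan2(cos β − cos α, d + sin α − sin β) = 0.045034 rad; t = (φ − α) mod 2π = 4.412187 rad, q = (β − φ) mod 2π = 1.387542 rad → L = 7.94·(4.412187 + 10.577763 + 1.387542) = 7.94·16.377493 = 130.037291 m
RSR: p² = 2 + d² − 2cos(α−β) + 2d(sin β − sin α) = 113.989754; p = √p² = 10.676598; φ = atan2(cos α − cos β, d − sin α + sin β) = -0.044617 rad; t = (α − φ) mod 2π = 1.960649 rad, q = (φ − β) mod 2π = 4.805992 rad → L = 7.94·(1.960649 + 10.676598 + 4.805992) = 7.94·17.443240 = 138.499325 m
LSR: p² = d² − 2 + 2cos(α−β) + 2d(sin α + sin β) = 153.491671; p = √p² = 12.389176; φ = atan2(−cos α − cos β, d + sin α + sin β) − atan2(−2, p) = 0.176039 rad; t = (φ − α) mod 2π = 4.543192 rad, q = (φ − β) mod 2π = 5.026648 rad → L = 7.94·(4.543192 + 12.389176 + 5.026648) = 7.94·21.959015 = 174.354582 m
RSL: p² = d² − 2 + 2cos(α−β) − 2d(sin α + sin β) = 71.470311; p = √p² = 8.454012; φ = atan2(cos α + cos β, d − sin α − sin β) − atan2(2, p) = -0.255401 rad; t = (α − φ) mod 2π = 2.171433 rad, q = (β − φ) mod 2π = 1.687977 rad → L = 7.94·(2.171433 + 8.454012 + 1.687977) = 7.94·12.313421 = 97.768564 m
RLR: c = (6 − d² + 2cos(α−β) + 2d(sin α − sin β))/8 = -13.248719, |c| > 1 → infeasible
LRL: c = (6 − d² + 2cos(α−β) − 2d(sin α − sin β))/8 = -12.986135, |c| > 1 → infeasible
Shortest: RSL with L = 97.768564 m ≈ 97.7686 m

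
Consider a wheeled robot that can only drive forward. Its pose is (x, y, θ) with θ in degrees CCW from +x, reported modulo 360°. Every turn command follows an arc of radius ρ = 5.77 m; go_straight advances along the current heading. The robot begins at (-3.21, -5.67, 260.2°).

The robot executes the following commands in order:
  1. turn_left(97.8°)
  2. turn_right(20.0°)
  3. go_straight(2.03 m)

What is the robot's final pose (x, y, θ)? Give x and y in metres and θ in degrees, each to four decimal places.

(6.1167, -13.5957, 338.0000°)

set_pose: (x, y, θ) = (-3.2100, -5.6700, 260.2000°), ρ = 5.77
turn_left(97.8°): centre at ρ to the left, rotate +97.8° → (2.2744, -12.4186, 358.0000°)
turn_right(20.0°): centre at ρ to the right, rotate −20.0° → (4.2345, -12.8352, 338.0000°)
go_straight(2.03): x += 2.03·cos θ, y += 2.03·sin θ → (6.1167, -13.5957, 338.0000°)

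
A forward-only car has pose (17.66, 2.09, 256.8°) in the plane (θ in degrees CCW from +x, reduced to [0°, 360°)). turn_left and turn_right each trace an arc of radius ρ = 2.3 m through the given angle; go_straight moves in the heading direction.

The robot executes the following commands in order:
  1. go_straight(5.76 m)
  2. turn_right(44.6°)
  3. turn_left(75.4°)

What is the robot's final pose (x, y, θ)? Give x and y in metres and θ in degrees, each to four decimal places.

(14.3644, -7.5805, 287.6000°)

set_pose: (x, y, θ) = (17.6600, 2.0900, 256.8000°), ρ = 2.3
go_straight(5.76): x += 5.76·cos θ, y += 5.76·sin θ → (16.3447, -3.5178, 256.8000°)
turn_right(44.6°): centre at ρ to the right, rotate −44.6° → (15.3311, -4.9389, 212.2000°)
turn_left(75.4°): centre at ρ to the left, rotate +75.4° → (14.3644, -7.5805, 287.6000°)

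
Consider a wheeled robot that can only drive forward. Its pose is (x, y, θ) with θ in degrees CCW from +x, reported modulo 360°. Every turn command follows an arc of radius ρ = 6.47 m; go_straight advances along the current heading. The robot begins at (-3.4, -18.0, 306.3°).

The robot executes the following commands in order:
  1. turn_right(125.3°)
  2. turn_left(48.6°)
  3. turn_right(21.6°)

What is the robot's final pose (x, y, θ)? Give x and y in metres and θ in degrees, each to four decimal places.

set_pose: (x, y, θ) = (-3.4000, -18.0000, 306.3000°), ρ = 6.47
turn_right(125.3°): centre at ρ to the right, rotate −125.3° → (-8.5014, -28.2993, 181.0000°)
turn_left(48.6°): centre at ρ to the left, rotate +48.6° → (-13.3157, -30.5750, 229.6000°)
turn_right(21.6°): centre at ρ to the right, rotate −21.6° → (-15.2053, -32.0944, 208.0000°)

(-15.2053, -32.0944, 208.0000°)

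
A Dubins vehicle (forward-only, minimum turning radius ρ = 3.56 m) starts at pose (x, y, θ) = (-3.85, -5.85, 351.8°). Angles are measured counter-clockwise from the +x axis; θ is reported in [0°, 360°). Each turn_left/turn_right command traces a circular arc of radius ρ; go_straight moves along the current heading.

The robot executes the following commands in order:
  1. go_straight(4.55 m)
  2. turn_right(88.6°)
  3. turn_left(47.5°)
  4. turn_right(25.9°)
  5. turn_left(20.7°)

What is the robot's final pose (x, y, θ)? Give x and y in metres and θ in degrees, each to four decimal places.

set_pose: (x, y, θ) = (-3.8500, -5.8500, 351.8000°), ρ = 3.56
go_straight(4.55): x += 4.55·cos θ, y += 4.55·sin θ → (0.6535, -6.4990, 351.8000°)
turn_right(88.6°): centre at ρ to the right, rotate −88.6° → (3.6807, -10.4441, 263.2000°)
turn_left(47.5°): centre at ρ to the left, rotate +47.5° → (4.5167, -13.1871, 310.7000°)
turn_right(25.9°): centre at ρ to the right, rotate −25.9° → (5.2596, -14.5992, 284.8000°)
turn_left(20.7°): centre at ρ to the left, rotate +20.7° → (5.8033, -15.7571, 305.5000°)

(5.8033, -15.7571, 305.5000°)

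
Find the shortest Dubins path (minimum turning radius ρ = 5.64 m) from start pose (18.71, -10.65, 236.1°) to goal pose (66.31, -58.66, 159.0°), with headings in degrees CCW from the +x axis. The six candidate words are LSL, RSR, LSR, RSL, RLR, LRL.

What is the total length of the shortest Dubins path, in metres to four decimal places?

Let ψ = atan2(Δy, Δx) = atan2(-48.01, 47.60) = -45.2457° be the start→goal bearing.
Normalize: d = |goal − start| / ρ = 67.607101/5.64 = 11.987075, α = (θ_start − ψ) mod 360° = 281.3457° = 4.910409 rad, β = (θ_goal − ψ) mod 360° = 204.2457° = 3.564760 rad.
Common terms: sin α = -0.980458, cos α = 0.196728, sin β = -0.410650, cos β = -0.911793, cos(α−β) = 0.223250, d² = 143.689958. Work in radians in the unit-radius frame; every candidate has L = ρ·(t + p + q).
LSL: p² = 2 + d² − 2cos(α−β) + 2d(sin α − sin β) = 131.582804; p = √p² = 11.470955; φ = atan2(cos β − cos α, d + sin α − sin β) = -0.096788 rad; t = (φ − α) mod 2π = 1.275988 rad, q = (β − φ) mod 2π = 3.661548 rad → L = 5.64·(1.275988 + 11.470955 + 3.661548) = 5.64·16.408491 = 92.543891 m
RSR: p² = 2 + d² − 2cos(α−β) + 2d(sin β − sin α) = 158.904113; p = √p² = 12.605717; φ = atan2(cos α − cos β, d − sin α + sin β) = 0.088052 rad; t = (α − φ) mod 2π = 4.822357 rad, q = (φ − β) mod 2π = 2.806477 rad → L = 5.64·(4.822357 + 12.605717 + 2.806477) = 5.64·20.234552 = 114.122871 m
LSR: p² = d² − 2 + 2cos(α−β) + 2d(sin α + sin β) = 108.785817; p = √p² = 10.430044; φ = atan2(−cos α − cos β, d + sin α + sin β) − atan2(−2, p) = 0.256836 rad; t = (φ − α) mod 2π = 1.629613 rad, q = (φ − β) mod 2π = 2.975262 rad → L = 5.64·(1.629613 + 10.430044 + 2.975262) = 5.64·15.034919 = 84.796943 m
RSL: p² = d² − 2 + 2cos(α−β) − 2d(sin α + sin β) = 175.487100; p = √p² = 13.247154; φ = atan2(cos α + cos β, d − sin α − sin β) − atan2(2, p) = -0.203243 rad; t = (α − φ) mod 2π = 5.113652 rad, q = (β − φ) mod 2π = 3.768003 rad → L = 5.64·(5.113652 + 13.247154 + 3.768003) = 5.64·22.128810 = 124.806488 m
RLR: c = (6 − d² + 2cos(α−β) + 2d(sin α − sin β))/8 = -18.863014, |c| > 1 → infeasible
LRL: c = (6 − d² + 2cos(α−β) − 2d(sin α − sin β))/8 = -15.447850, |c| > 1 → infeasible
Shortest: LSR with L = 84.796943 m ≈ 84.7969 m

84.7969 m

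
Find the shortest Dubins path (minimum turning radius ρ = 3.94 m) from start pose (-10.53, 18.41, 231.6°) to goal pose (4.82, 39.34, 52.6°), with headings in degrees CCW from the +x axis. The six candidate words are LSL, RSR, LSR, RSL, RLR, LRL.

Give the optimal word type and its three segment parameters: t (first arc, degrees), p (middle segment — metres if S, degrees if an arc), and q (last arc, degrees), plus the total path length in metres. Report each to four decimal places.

RSL: t = 195.5741°, p = 24.6583 m, q = 16.5741°, L = 39.2468 m

Let ψ = atan2(Δy, Δx) = atan2(20.93, 15.35) = 53.7438° be the start→goal bearing.
Normalize: d = |goal − start| / ρ = 25.955489/3.94 = 6.587688, α = (θ_start − ψ) mod 360° = 177.8562° = 3.104176 rad, β = (θ_goal − ψ) mod 360° = 358.8562° = 6.263222 rad.
Common terms: sin α = 0.037407, cos α = -0.999300, sin β = -0.019962, cos β = 0.999801, cos(α−β) = -0.999848, d² = 43.397627. Work in radians in the unit-radius frame; every candidate has L = ρ·(t + p + q).
LSL: p² = 2 + d² − 2cos(α−β) + 2d(sin α − sin β) = 48.153180; p = √p² = 6.939249; φ = atan2(cos β − cos α, d + sin α − sin β) = 0.292228 rad; t = (φ − α) mod 2π = 3.471236 rad, q = (β − φ) mod 2π = 5.970995 rad → L = 3.94·(3.471236 + 6.939249 + 5.970995) = 3.94·16.381481 = 64.543033 m
RSR: p² = 2 + d² − 2cos(α−β) + 2d(sin β − sin α) = 46.641464; p = √p² = 6.829456; φ = atan2(cos α − cos β, d − sin α + sin β) = -0.297068 rad; t = (α − φ) mod 2π = 3.401244 rad, q = (φ − β) mod 2π = 6.006081 rad → L = 3.94·(3.401244 + 6.829456 + 6.006081) = 3.94·16.236780 = 63.972914 m
LSR: p² = d² − 2 + 2cos(α−β) + 2d(sin α + sin β) = 39.627788; p = √p² = 6.295061; φ = atan2(−cos α − cos β, d + sin α + sin β) − atan2(−2, p) = 0.307548 rad; t = (φ − α) mod 2π = 3.486557 rad, q = (φ − β) mod 2π = 0.327511 rad → L = 3.94·(3.486557 + 6.295061 + 0.327511) = 3.94·10.109128 = 39.829965 m
RSL: p² = d² − 2 + 2cos(α−β) − 2d(sin α + sin β) = 39.168075; p = √p² = 6.258440; φ = atan2(cos α + cos β, d − sin α − sin β) − atan2(2, p) = -0.309235 rad; t = (α − φ) mod 2π = 3.413412 rad, q = (β − φ) mod 2π = 0.289272 rad → L = 3.94·(3.413412 + 6.258440 + 0.289272) = 3.94·9.961124 = 39.246830 m
RLR: c = (6 − d² + 2cos(α−β) + 2d(sin α − sin β))/8 = -4.830183, |c| > 1 → infeasible
LRL: c = (6 − d² + 2cos(α−β) − 2d(sin α − sin β))/8 = -5.019148, |c| > 1 → infeasible
Shortest: RSL with L = 39.246830 m ≈ 39.2468 m
Convert RSL to answer units (arcs ×180/π): t = 3.413412·180/π = 195.5741°, p = ρ·p = 3.94·6.258440 = 24.6583 m, q = 0.289272·180/π = 16.5741°, L = 39.2468 m.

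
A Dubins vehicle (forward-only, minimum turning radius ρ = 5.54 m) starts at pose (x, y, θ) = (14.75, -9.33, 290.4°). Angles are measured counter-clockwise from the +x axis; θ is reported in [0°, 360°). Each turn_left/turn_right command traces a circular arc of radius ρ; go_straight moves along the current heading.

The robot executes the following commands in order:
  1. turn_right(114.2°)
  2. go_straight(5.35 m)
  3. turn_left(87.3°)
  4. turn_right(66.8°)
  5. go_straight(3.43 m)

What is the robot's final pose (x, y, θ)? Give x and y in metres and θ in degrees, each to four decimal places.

(-9.2172, -26.9999, 196.7000°)

set_pose: (x, y, θ) = (14.7500, -9.3300, 290.4000°), ρ = 5.54
turn_right(114.2°): centre at ρ to the right, rotate −114.2° → (9.1903, -16.7889, 176.2000°)
go_straight(5.35): x += 5.35·cos θ, y += 5.35·sin θ → (3.8521, -16.4343, 176.2000°)
turn_left(87.3°): centre at ρ to the left, rotate +87.3° → (-2.0195, -21.3350, 263.5000°)
turn_right(66.8°): centre at ρ to the right, rotate −66.8° → (-5.9319, -26.0142, 196.7000°)
go_straight(3.43): x += 3.43·cos θ, y += 3.43·sin θ → (-9.2172, -26.9999, 196.7000°)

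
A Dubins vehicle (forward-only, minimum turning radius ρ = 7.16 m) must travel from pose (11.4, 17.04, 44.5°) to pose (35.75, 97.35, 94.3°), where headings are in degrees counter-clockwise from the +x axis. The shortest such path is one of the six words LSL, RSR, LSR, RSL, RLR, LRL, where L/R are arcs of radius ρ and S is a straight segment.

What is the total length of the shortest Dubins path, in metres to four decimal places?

84.1281 m

Let ψ = atan2(Δy, Δx) = atan2(80.31, 24.35) = 73.1327° be the start→goal bearing.
Normalize: d = |goal − start| / ρ = 83.920311/7.16 = 11.720714, α = (θ_start − ψ) mod 360° = 331.3673° = 5.783451 rad, β = (θ_goal − ψ) mod 360° = 21.1673° = 0.369439 rad.
Common terms: sin α = -0.479193, cos α = 0.877710, sin β = 0.361093, cos β = 0.932530, cos(α−β) = 0.645458, d² = 137.375133. Work in radians in the unit-radius frame; every candidate has L = ρ·(t + p + q).
LSL: p² = 2 + d² − 2cos(α−β) + 2d(sin α − sin β) = 118.386731; p = √p² = 10.880567; φ = atan2(cos β − cos α, d + sin α − sin β) = 0.005038 rad; t = (φ − α) mod 2π = 0.504773 rad, q = (β − φ) mod 2π = 0.364401 rad → L = 7.16·(0.504773 + 10.880567 + 0.364401) = 7.16·11.749741 = 84.128143 m
RSR: p² = 2 + d² − 2cos(α−β) + 2d(sin β − sin α) = 157.781704; p = √p² = 12.561119; φ = atan2(cos α − cos β, d − sin α + sin β) = -0.004364 rad; t = (α − φ) mod 2π = 5.787815 rad, q = (φ − β) mod 2π = 5.909382 rad → L = 7.16·(5.787815 + 12.561119 + 5.909382) = 7.16·24.258315 = 173.689538 m
LSR: p² = d² − 2 + 2cos(α−β) + 2d(sin α + sin β) = 133.897611; p = √p² = 11.571414; φ = atan2(−cos α − cos β, d + sin α + sin β) − atan2(−2, p) = 0.016377 rad; t = (φ − α) mod 2π = 0.516111 rad, q = (φ − β) mod 2π = 5.930123 rad → L = 7.16·(0.516111 + 11.571414 + 5.930123) = 7.16·18.017648 = 129.006357 m
RSL: p² = d² − 2 + 2cos(α−β) − 2d(sin α + sin β) = 139.434485; p = √p² = 11.808238; φ = atan2(cos α + cos β, d − sin α − sin β) − atan2(2, p) = -0.016049 rad; t = (α − φ) mod 2π = 5.799500 rad, q = (β − φ) mod 2π = 0.385488 rad → L = 7.16·(5.799500 + 11.808238 + 0.385488) = 7.16·17.993226 = 128.831497 m
RLR: c = (6 − d² + 2cos(α−β) + 2d(sin α − sin β))/8 = -18.722713, |c| > 1 → infeasible
LRL: c = (6 − d² + 2cos(α−β) − 2d(sin α − sin β))/8 = -13.798341, |c| > 1 → infeasible
Shortest: LSL with L = 84.128143 m ≈ 84.1281 m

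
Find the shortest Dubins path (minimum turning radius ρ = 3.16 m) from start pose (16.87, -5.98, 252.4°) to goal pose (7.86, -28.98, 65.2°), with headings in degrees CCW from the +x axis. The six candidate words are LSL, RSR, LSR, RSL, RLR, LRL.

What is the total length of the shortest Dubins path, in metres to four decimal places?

35.0804 m

Let ψ = atan2(Δy, Δx) = atan2(-23.00, -9.01) = -111.3922° be the start→goal bearing.
Normalize: d = |goal − start| / ρ = 24.701824/3.16 = 7.817033, α = (θ_start − ψ) mod 360° = 3.7922° = 0.066187 rad, β = (θ_goal − ψ) mod 360° = 176.5922° = 3.082116 rad.
Common terms: sin α = 0.066138, cos α = 0.997810, sin β = 0.059442, cos β = -0.998232, cos(α−β) = -0.992115, d² = 61.106003. Work in radians in the unit-radius frame; every candidate has L = ρ·(t + p + q).
LSL: p² = 2 + d² − 2cos(α−β) + 2d(sin α − sin β) = 65.194927; p = √p² = 8.074338; φ = atan2(cos β − cos α, d + sin α − sin β) = -0.249798 rad; t = (φ − α) mod 2π = 5.967201 rad, q = (β − φ) mod 2π = 3.331914 rad → L = 3.16·(5.967201 + 8.074338 + 3.331914) = 3.16·17.373452 = 54.900108 m
RSR: p² = 2 + d² − 2cos(α−β) + 2d(sin β − sin α) = 64.985537; p = √p² = 8.061361; φ = atan2(cos α − cos β, d − sin α + sin β) = 0.250209 rad; t = (α − φ) mod 2π = 6.099163 rad, q = (φ − β) mod 2π = 3.451278 rad → L = 3.16·(6.099163 + 8.061361 + 3.451278) = 3.16·17.611802 = 55.653296 m
LSR: p² = d² − 2 + 2cos(α−β) + 2d(sin α + sin β) = 59.085104; p = √p² = 7.686684; φ = atan2(−cos α − cos β, d + sin α + sin β) − atan2(−2, p) = 0.254599 rad; t = (φ − α) mod 2π = 0.188413 rad, q = (φ − β) mod 2π = 3.455669 rad → L = 3.16·(0.188413 + 7.686684 + 3.455669) = 3.16·11.330765 = 35.805217 m
RSL: p² = d² − 2 + 2cos(α−β) − 2d(sin α + sin β) = 55.158442; p = √p² = 7.426873; φ = atan2(cos α + cos β, d − sin α − sin β) − atan2(2, p) = -0.263107 rad; t = (α − φ) mod 2π = 0.329294 rad, q = (β − φ) mod 2π = 3.345223 rad → L = 3.16·(0.329294 + 7.426873 + 3.345223) = 3.16·11.101389 = 35.080390 m
RLR: c = (6 − d² + 2cos(α−β) + 2d(sin α − sin β))/8 = -7.123192, |c| > 1 → infeasible
LRL: c = (6 − d² + 2cos(α−β) − 2d(sin α − sin β))/8 = -7.149366, |c| > 1 → infeasible
Shortest: RSL with L = 35.080390 m ≈ 35.0804 m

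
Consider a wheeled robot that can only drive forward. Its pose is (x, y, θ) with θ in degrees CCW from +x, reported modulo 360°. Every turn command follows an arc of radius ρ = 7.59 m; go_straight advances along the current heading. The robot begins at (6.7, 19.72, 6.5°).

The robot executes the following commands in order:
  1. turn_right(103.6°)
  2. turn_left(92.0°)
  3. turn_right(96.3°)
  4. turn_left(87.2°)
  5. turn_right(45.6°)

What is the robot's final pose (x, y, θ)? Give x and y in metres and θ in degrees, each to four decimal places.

(38.9900, -18.7161, 300.2000°)

set_pose: (x, y, θ) = (6.7000, 19.7200, 6.5000°), ρ = 7.59
turn_right(103.6°): centre at ρ to the right, rotate −103.6° → (15.0910, 11.2407, -97.1000° ≡ 262.9000°)
turn_left(92.0°): centre at ρ to the left, rotate +92.0° → (21.9481, 2.7426, 354.9000°)
turn_right(96.3°): centre at ρ to the right, rotate −96.3° → (28.7137, -6.3176, 258.6000°)
turn_left(87.2°): centre at ρ to the left, rotate +87.2° → (34.2920, -15.1759, 345.8000°)
turn_right(45.6°): centre at ρ to the right, rotate −45.6° → (38.9900, -18.7161, 300.2000°)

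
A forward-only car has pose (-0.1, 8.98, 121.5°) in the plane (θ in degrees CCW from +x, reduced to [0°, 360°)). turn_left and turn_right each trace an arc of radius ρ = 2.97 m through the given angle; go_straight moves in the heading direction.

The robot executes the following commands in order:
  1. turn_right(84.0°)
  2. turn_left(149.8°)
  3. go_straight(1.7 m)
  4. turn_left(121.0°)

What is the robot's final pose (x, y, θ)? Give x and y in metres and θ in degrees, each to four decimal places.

(-5.2007, 13.1876, 308.3000°)

set_pose: (x, y, θ) = (-0.1000, 8.9800, 121.5000°), ρ = 2.97
turn_right(84.0°): centre at ρ to the right, rotate −84.0° → (0.6243, 12.8881, 37.5000°)
turn_left(149.8°): centre at ρ to the left, rotate +149.8° → (-1.5611, 18.1903, 187.3000°)
go_straight(1.7): x += 1.7·cos θ, y += 1.7·sin θ → (-3.2473, 17.9743, 187.3000°)
turn_left(121.0°): centre at ρ to the left, rotate +121.0° → (-5.2007, 13.1876, 308.3000°)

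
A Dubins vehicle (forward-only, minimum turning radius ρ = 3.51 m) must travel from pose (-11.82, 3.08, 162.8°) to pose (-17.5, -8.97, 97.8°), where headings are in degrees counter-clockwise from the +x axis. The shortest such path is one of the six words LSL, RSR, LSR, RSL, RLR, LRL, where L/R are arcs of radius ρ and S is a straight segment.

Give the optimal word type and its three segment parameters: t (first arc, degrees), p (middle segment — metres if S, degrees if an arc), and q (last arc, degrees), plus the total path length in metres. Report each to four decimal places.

LSR: t = 156.8636°, p = 4.4333 m, q = 221.8636°, L = 27.6345 m

Let ψ = atan2(Δy, Δx) = atan2(-12.05, -5.68) = -115.2378° be the start→goal bearing.
Normalize: d = |goal − start| / ρ = 13.321595/3.51 = 3.795326, α = (θ_start − ψ) mod 360° = 278.0378° = 4.852674 rad, β = (θ_goal − ψ) mod 360° = 213.0378° = 3.718210 rad.
Common terms: sin α = -0.990176, cos α = 0.139826, sin β = -0.545191, cos β = -0.838312, cos(α−β) = 0.422618, d² = 14.404502. Work in radians in the unit-radius frame; every candidate has L = ρ·(t + p + q).
LSL: p² = 2 + d² − 2cos(α−β) + 2d(sin α − sin β) = 12.181541; p = √p² = 3.490206; φ = atan2(cos β − cos α, d + sin α − sin β) = -0.284057 rad; t = (φ − α) mod 2π = 1.146455 rad, q = (β − φ) mod 2π = 4.002267 rad → L = 3.51·(1.146455 + 3.490206 + 4.002267) = 3.51·8.638928 = 30.322636 m
RSR: p² = 2 + d² − 2cos(α−β) + 2d(sin β − sin α) = 18.936989; p = √p² = 4.351665; φ = atan2(cos α − cos β, d − sin α + sin β) = 0.226710 rad; t = (α − φ) mod 2π = 4.625964 rad, q = (φ − β) mod 2π = 2.791685 rad → L = 3.51·(4.625964 + 4.351665 + 2.791685) = 3.51·11.769314 = 41.310294 m
LSR: p² = d² − 2 + 2cos(α−β) + 2d(sin α + sin β) = 1.595296; p = √p² = 1.263050; φ = atan2(−cos α − cos β, d + sin α + sin β) − atan2(−2, p) = 1.307276 rad; t = (φ − α) mod 2π = 2.737787 rad, q = (φ − β) mod 2π = 3.872251 rad → L = 3.51·(2.737787 + 1.263050 + 3.872251) = 3.51·7.873088 = 27.634539 m
RSL: p² = d² − 2 + 2cos(α−β) − 2d(sin α + sin β) = 24.904180; p = √p² = 4.990409; φ = atan2(cos α + cos β, d − sin α − sin β) − atan2(2, p) = -0.511458 rad; t = (α − φ) mod 2π = 5.364132 rad, q = (β − φ) mod 2π = 4.229668 rad → L = 3.51·(5.364132 + 4.990409 + 4.229668) = 3.51·14.584208 = 51.190572 m
RLR: c = (6 − d² + 2cos(α−β) + 2d(sin α − sin β))/8 = -1.367124, |c| > 1 → infeasible
LRL: c = (6 − d² + 2cos(α−β) − 2d(sin α − sin β))/8 = -0.522693; p = 2π − arccos c = 4.162383 rad; φ = atan2(cos β − cos α, d + sin α − sin β) = -0.284057 rad; t = (φ − α + p/2) mod 2π = 3.227646 rad, q = (β − α − t + p) mod 2π = 6.083458 rad → L = 3.51·(3.227646 + 4.162383 + 6.083458) = 3.51·13.473487 = 47.291938 m
Shortest: LSR with L = 27.634539 m ≈ 27.6345 m
Convert LSR to answer units (arcs ×180/π): t = 2.737787·180/π = 156.8636°, p = ρ·p = 3.51·1.263050 = 4.4333 m, q = 3.872251·180/π = 221.8636°, L = 27.6345 m.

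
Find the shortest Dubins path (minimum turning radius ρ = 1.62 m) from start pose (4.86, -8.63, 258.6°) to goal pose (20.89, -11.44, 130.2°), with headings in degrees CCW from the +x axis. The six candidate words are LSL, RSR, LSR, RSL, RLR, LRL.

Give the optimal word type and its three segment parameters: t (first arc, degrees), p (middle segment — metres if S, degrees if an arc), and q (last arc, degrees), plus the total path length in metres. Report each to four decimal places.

Let ψ = atan2(Δy, Δx) = atan2(-2.81, 16.03) = -9.9427° be the start→goal bearing.
Normalize: d = |goal − start| / ρ = 16.274428/1.62 = 10.045943, α = (θ_start − ψ) mod 360° = 268.5427° = 4.686955 rad, β = (θ_goal − ψ) mod 360° = 140.1427° = 2.445952 rad.
Common terms: sin α = -0.999677, cos α = -0.025432, sin β = 0.640877, cos β = -0.767643, cos(α−β) = -0.621148, d² = 100.920972. Work in radians in the unit-radius frame; every candidate has L = ρ·(t + p + q).
LSL: p² = 2 + d² − 2cos(α−β) + 2d(sin α − sin β) = 71.201443; p = √p² = 8.438095; φ = atan2(cos β − cos α, d + sin α − sin β) = -0.088073 rad; t = (φ − α) mod 2π = 1.508157 rad, q = (β − φ) mod 2π = 2.534025 rad → L = 1.62·(1.508157 + 8.438095 + 2.534025) = 1.62·12.480277 = 20.218049 m
RSR: p² = 2 + d² − 2cos(α−β) + 2d(sin β − sin α) = 137.125093; p = √p² = 11.710042; φ = atan2(cos α − cos β, d − sin α + sin β) = 0.063425 rad; t = (α − φ) mod 2π = 4.623530 rad, q = (φ − β) mod 2π = 3.900658 rad → L = 1.62·(4.623530 + 11.710042 + 3.900658) = 1.62·20.234230 = 32.779453 m
LSR: p² = d² − 2 + 2cos(α−β) + 2d(sin α + sin β) = 90.469726; p = √p² = 9.511558; φ = atan2(−cos α − cos β, d + sin α + sin β) − atan2(−2, p) = 0.288938 rad; t = (φ − α) mod 2π = 1.885169 rad, q = (φ − β) mod 2π = 4.126171 rad → L = 1.62·(1.885169 + 9.511558 + 4.126171) = 1.62·15.522897 = 25.147094 m
RSL: p² = d² − 2 + 2cos(α−β) − 2d(sin α + sin β) = 104.887627; p = √p² = 10.241466; φ = atan2(cos α + cos β, d − sin α − sin β) − atan2(2, p) = -0.268933 rad; t = (α − φ) mod 2π = 4.955887 rad, q = (β − φ) mod 2π = 2.714885 rad → L = 1.62·(4.955887 + 10.241466 + 2.714885) = 1.62·17.912238 = 29.017826 m
RLR: c = (6 − d² + 2cos(α−β) + 2d(sin α − sin β))/8 = -16.140637, |c| > 1 → infeasible
LRL: c = (6 − d² + 2cos(α−β) − 2d(sin α − sin β))/8 = -7.900180, |c| > 1 → infeasible
Shortest: LSL with L = 20.218049 m ≈ 20.2180 m
Convert LSL to answer units (arcs ×180/π): t = 1.508157·180/π = 86.4110°, p = ρ·p = 1.62·8.438095 = 13.6697 m, q = 2.534025·180/π = 145.1890°, L = 20.2180 m.

LSL: t = 86.4110°, p = 13.6697 m, q = 145.1890°, L = 20.2180 m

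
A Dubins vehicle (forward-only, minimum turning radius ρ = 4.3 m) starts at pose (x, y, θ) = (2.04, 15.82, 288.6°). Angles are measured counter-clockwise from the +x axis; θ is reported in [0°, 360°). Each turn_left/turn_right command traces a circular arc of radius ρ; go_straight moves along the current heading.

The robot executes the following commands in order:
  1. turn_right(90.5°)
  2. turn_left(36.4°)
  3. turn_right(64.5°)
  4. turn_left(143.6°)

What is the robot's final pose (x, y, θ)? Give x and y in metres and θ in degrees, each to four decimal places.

set_pose: (x, y, θ) = (2.0400, 15.8200, 288.6000°), ρ = 4.3
turn_right(90.5°): centre at ρ to the right, rotate −90.5° → (-0.6995, 10.3613, 198.1000°)
turn_left(36.4°): centre at ρ to the left, rotate +36.4° → (-2.8643, 8.7711, 234.5000°)
turn_right(64.5°): centre at ρ to the right, rotate −64.5° → (-7.1117, 7.0334, 170.0000°)
turn_left(143.6°): centre at ρ to the left, rotate +143.6° → (-10.9723, -0.1666, 313.6000°)

(-10.9723, -0.1666, 313.6000°)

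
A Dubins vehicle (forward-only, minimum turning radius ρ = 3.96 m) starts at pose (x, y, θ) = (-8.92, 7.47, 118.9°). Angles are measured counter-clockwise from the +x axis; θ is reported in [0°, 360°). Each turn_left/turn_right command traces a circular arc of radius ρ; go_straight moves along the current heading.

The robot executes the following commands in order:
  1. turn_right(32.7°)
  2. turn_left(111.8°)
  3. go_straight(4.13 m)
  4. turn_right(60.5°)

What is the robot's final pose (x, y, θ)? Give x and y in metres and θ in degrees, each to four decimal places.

set_pose: (x, y, θ) = (-8.9200, 7.4700, 118.9000°), ρ = 3.96
turn_right(32.7°): centre at ρ to the right, rotate −32.7° → (-9.4045, 9.6462, 86.2000°)
turn_left(111.8°): centre at ρ to the left, rotate +111.8° → (-14.5795, 13.6749, 198.0000°)
go_straight(4.13): x += 4.13·cos θ, y += 4.13·sin θ → (-18.5073, 12.3986, 198.0000°)
turn_right(60.5°): centre at ρ to the right, rotate −60.5° → (-22.4064, 13.2452, 137.5000°)

(-22.4064, 13.2452, 137.5000°)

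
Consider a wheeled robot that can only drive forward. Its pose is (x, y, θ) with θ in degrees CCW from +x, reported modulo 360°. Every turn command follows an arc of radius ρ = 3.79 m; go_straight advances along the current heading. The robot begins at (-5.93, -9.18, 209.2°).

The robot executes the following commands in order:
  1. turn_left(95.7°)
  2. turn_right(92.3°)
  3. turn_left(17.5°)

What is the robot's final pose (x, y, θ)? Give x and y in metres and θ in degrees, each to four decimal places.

(-9.1214, -20.7799, 230.1000°)

set_pose: (x, y, θ) = (-5.9300, -9.1800, 209.2000°), ρ = 3.79
turn_left(95.7°): centre at ρ to the left, rotate +95.7° → (-7.1894, -14.6568, 304.9000°)
turn_right(92.3°): centre at ρ to the right, rotate −92.3° → (-8.2558, -20.0181, 212.6000°)
turn_left(17.5°): centre at ρ to the left, rotate +17.5° → (-9.1214, -20.7799, 230.1000°)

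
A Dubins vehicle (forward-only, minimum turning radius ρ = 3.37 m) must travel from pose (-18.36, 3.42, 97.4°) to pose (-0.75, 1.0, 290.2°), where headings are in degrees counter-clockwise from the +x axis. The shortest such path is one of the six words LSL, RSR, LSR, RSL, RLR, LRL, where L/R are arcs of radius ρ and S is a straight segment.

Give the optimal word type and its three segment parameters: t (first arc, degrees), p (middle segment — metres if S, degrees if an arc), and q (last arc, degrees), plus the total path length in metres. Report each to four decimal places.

Let ψ = atan2(Δy, Δx) = atan2(-2.42, 17.61) = -7.8247° be the start→goal bearing.
Normalize: d = |goal − start| / ρ = 17.775503/3.37 = 5.274630, α = (θ_start − ψ) mod 360° = 105.2247° = 1.836517 rad, β = (θ_goal − ψ) mod 360° = 298.0247° = 5.201512 rad.
Common terms: sin α = 0.964903, cos α = -0.262605, sin β = -0.882745, cos β = 0.469852, cos(α−β) = -0.975149, d² = 27.821721. Work in radians in the unit-radius frame; every candidate has L = ρ·(t + p + q).
LSL: p² = 2 + d² − 2cos(α−β) + 2d(sin α − sin β) = 51.263345; p = √p² = 7.159843; φ = atan2(cos β − cos α, d + sin α − sin β) = 0.102480 rad; t = (φ − α) mod 2π = 4.549148 rad, q = (β − φ) mod 2π = 5.099032 rad → L = 3.37·(4.549148 + 7.159843 + 5.099032) = 3.37·16.808023 = 56.643036 m
RSR: p² = 2 + d² − 2cos(α−β) + 2d(sin β − sin α) = 12.280693; p = √p² = 3.504382; φ = atan2(cos α − cos β, d − sin α + sin β) = -0.210564 rad; t = (α − φ) mod 2π = 2.047081 rad, q = (φ − β) mod 2π = 0.871109 rad → L = 3.37·(2.047081 + 3.504382 + 0.871109) = 3.37·6.422573 = 21.644069 m
LSR: p² = d² − 2 + 2cos(α−β) + 2d(sin α + sin β) = 24.738130; p = √p² = 4.973744; φ = atan2(−cos α − cos β, d + sin α + sin β) − atan2(−2, p) = 0.343656 rad; t = (φ − α) mod 2π = 4.790324 rad, q = (φ − β) mod 2π = 1.425329 rad → L = 3.37·(4.790324 + 4.973744 + 1.425329) = 3.37·11.189397 = 37.708269 m
RSL: p² = d² − 2 + 2cos(α−β) − 2d(sin α + sin β) = 23.004714; p = √p² = 4.796323; φ = atan2(cos α + cos β, d − sin α − sin β) − atan2(2, p) = -0.355171 rad; t = (α − φ) mod 2π = 2.191689 rad, q = (β − φ) mod 2π = 5.556683 rad → L = 3.37·(2.191689 + 4.796323 + 5.556683) = 3.37·12.544695 = 42.275623 m
RLR: c = (6 − d² + 2cos(α−β) + 2d(sin α − sin β))/8 = -0.535087; p = 2π − arccos c = 4.147779 rad; φ = atan2(cos α − cos β, d − sin α + sin β) = -0.210564 rad; t = (α − φ + p/2) mod 2π = 4.120971 rad, q = (α − β − t + p) mod 2π = 2.944998 rad → L = 3.37·(4.120971 + 4.147779 + 2.944998) = 3.37·11.213748 = 37.790330 m
LRL: c = (6 − d² + 2cos(α−β) − 2d(sin α − sin β))/8 = -5.407918, |c| > 1 → infeasible
Shortest: RSR with L = 21.644069 m ≈ 21.6441 m
Convert RSR to answer units (arcs ×180/π): t = 2.047081·180/π = 117.2891°, p = ρ·p = 3.37·3.504382 = 11.8098 m, q = 0.871109·180/π = 49.9109°, L = 21.6441 m.

RSR: t = 117.2891°, p = 11.8098 m, q = 49.9109°, L = 21.6441 m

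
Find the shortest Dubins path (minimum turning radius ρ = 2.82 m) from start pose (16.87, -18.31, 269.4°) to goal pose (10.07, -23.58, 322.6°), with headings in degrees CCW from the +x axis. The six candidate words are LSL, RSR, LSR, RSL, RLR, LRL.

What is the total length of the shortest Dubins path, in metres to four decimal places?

21.6200 m

Let ψ = atan2(Δy, Δx) = atan2(-5.27, -6.80) = -142.2243° be the start→goal bearing.
Normalize: d = |goal − start| / ρ = 8.603075/2.82 = 3.050736, α = (θ_start − ψ) mod 360° = 51.6243° = 0.901014 rad, β = (θ_goal − ψ) mod 360° = 104.8243° = 1.829529 rad.
Common terms: sin α = 0.783957, cos α = 0.620815, sin β = 0.966715, cos β = -0.255856, cos(α−β) = 0.599024, d² = 9.306989. Work in radians in the unit-radius frame; every candidate has L = ρ·(t + p + q).
LSL: p² = 2 + d² − 2cos(α−β) + 2d(sin α − sin β) = 8.993850; p = √p² = 2.998975; φ = atan2(cos β − cos α, d + sin α − sin β) = -0.296656 rad; t = (φ − α) mod 2π = 5.085515 rad, q = (β − φ) mod 2π = 2.126185 rad → L = 2.82·(5.085515 + 2.998975 + 2.126185) = 2.82·10.210675 = 28.794104 m
RSR: p² = 2 + d² − 2cos(α−β) + 2d(sin β − sin α) = 11.224034; p = √p² = 3.350229; φ = atan2(cos α − cos β, d − sin α + sin β) = 0.264757 rad; t = (α − φ) mod 2π = 0.636257 rad, q = (φ − β) mod 2π = 4.718413 rad → L = 2.82·(0.636257 + 3.350229 + 4.718413) = 2.82·8.704899 = 24.547815 m
LSR: p² = d² − 2 + 2cos(α−β) + 2d(sin α + sin β) = 19.186711; p = √p² = 4.380264; φ = atan2(−cos α − cos β, d + sin α + sin β) − atan2(−2, p) = 0.352459 rad; t = (φ − α) mod 2π = 5.734630 rad, q = (φ − β) mod 2π = 4.806114 rad → L = 2.82·(5.734630 + 4.380264 + 4.806114) = 2.82·14.921008 = 42.077242 m
RSL: p² = d² − 2 + 2cos(α−β) − 2d(sin α + sin β) = -2.176639 < 0 → infeasible
RLR: c = (6 − d² + 2cos(α−β) + 2d(sin α − sin β))/8 = -0.403004; p = 2π − arccos c = 4.297592 rad; φ = atan2(cos α − cos β, d − sin α + sin β) = 0.264757 rad; t = (α − φ + p/2) mod 2π = 2.785053 rad, q = (α − β − t + p) mod 2π = 0.584024 rad → L = 2.82·(2.785053 + 4.297592 + 0.584024) = 2.82·7.666669 = 21.620005 m
LRL: c = (6 − d² + 2cos(α−β) − 2d(sin α − sin β))/8 = -0.124231; p = 2π − arccos c = 4.587836 rad; φ = atan2(cos β − cos α, d + sin α − sin β) = -0.296656 rad; t = (φ − α + p/2) mod 2π = 1.096248 rad, q = (β − α − t + p) mod 2π = 4.420103 rad → L = 2.82·(1.096248 + 4.587836 + 4.420103) = 2.82·10.104187 = 28.493808 m
Shortest: RLR with L = 21.620005 m ≈ 21.6200 m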